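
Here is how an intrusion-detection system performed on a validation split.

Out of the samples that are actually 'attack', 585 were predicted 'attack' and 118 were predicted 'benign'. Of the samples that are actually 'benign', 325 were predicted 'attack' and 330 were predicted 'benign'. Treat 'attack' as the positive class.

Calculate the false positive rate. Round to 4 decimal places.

0.4962

FPR = FP/(FP+TN) = 325/(325+330) = 0.4962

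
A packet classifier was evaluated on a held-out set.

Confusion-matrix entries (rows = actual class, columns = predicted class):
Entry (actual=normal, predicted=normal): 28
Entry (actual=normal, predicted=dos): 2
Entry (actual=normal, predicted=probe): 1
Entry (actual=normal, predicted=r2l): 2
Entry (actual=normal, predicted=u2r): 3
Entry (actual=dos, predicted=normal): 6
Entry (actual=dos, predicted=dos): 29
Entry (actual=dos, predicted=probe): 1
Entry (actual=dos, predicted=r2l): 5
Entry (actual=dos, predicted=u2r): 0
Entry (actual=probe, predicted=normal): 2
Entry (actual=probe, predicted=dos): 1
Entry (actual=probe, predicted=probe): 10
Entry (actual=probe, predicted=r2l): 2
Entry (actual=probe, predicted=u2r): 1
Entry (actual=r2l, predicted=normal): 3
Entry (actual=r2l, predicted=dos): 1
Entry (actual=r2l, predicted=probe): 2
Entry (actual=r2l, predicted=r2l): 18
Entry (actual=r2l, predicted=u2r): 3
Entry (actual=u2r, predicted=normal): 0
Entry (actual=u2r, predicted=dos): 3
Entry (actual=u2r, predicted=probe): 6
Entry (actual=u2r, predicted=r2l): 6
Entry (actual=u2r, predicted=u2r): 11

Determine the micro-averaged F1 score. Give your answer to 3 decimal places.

0.658

Micro-averaging pools counts across classes: ΣTP=96, ΣFP=50, ΣFN=50.
Micro-F1 score = 2·TP/(2·TP+FP+FN) on pooled counts = 0.658 (equals overall accuracy in single-label multiclass).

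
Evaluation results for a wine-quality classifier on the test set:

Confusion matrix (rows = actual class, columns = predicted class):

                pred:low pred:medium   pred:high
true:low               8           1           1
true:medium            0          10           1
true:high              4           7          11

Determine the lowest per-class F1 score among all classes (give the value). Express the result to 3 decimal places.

Per-class F1 score (2·TP/(2·TP+FP+FN)):
  low: TP=8, FP=0+4=4, FN=1+1=2 → 16/22 = 0.7273
  medium: TP=10, FP=1+7=8, FN=0+1=1 → 20/29 = 0.6897
  high: TP=11, FP=1+1=2, FN=4+7=11 → 22/35 = 0.6286
Lowest is class 'high' with F1 score = 0.629.

0.629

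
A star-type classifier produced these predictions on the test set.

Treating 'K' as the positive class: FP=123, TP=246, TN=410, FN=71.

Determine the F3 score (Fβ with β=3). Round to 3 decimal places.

0.764

Fβ = (1+β²)·TP / ((1+β²)·TP + β²·FN + FP), with β²=9
= 10·246 / (10·246 + 9·71 + 123) = 0.764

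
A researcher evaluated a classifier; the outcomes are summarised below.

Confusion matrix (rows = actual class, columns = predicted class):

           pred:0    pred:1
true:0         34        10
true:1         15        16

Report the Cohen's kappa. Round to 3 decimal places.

Observed agreement pₒ = trace/N = 50/75 = 0.6667
Expected agreement pₑ = Σ (rowᵢ·colᵢ)/N² = (44·49 + 31·26)/75² = 0.5266
κ = (pₒ − pₑ)/(1 − pₑ) = (0.6667 − 0.5266)/(1 − 0.5266) = 0.296

0.296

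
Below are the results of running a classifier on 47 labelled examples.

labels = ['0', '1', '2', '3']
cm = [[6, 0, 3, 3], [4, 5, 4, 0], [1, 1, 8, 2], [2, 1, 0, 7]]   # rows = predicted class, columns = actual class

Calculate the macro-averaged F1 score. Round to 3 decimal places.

0.552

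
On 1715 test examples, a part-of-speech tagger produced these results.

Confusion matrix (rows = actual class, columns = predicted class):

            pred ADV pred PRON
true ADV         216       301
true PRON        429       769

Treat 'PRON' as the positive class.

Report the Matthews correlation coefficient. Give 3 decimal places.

0.057

MCC = (TP·TN − FP·FN) / √((TP+FP)(TP+FN)(TN+FP)(TN+FN))
Numerator = 769·216 − 301·429 = 36975
Denominator = √(1070·1198·517·645) = √427455444900 = 653800.7685
MCC = 36975 / 653800.7685 = 0.057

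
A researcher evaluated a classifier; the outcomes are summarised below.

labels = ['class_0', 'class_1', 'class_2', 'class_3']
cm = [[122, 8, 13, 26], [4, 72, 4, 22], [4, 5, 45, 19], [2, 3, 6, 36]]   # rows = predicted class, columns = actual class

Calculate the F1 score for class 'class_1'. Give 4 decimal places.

0.7579

One-vs-rest for 'class_1': TP = diagonal; FP = other classes predicted 'class_1'; FN = 'class_1' predicted as other.
F1 score = 2·TP/(2·TP+FP+FN).
class_1: TP=72, FP=4+4+22=30, FN=8+5+3=16 → 144/190 = 0.75789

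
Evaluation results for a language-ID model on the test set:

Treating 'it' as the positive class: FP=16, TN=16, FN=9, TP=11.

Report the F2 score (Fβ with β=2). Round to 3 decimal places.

Fβ = (1+β²)·TP / ((1+β²)·TP + β²·FN + FP), with β²=4
= 5·11 / (5·11 + 4·9 + 16) = 0.514

0.514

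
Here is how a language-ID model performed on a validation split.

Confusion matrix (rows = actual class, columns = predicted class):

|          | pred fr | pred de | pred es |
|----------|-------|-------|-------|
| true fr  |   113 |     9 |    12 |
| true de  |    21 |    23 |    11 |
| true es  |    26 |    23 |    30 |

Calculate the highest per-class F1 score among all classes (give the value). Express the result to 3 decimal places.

Per-class F1 score (2·TP/(2·TP+FP+FN)):
  fr: TP=113, FP=21+26=47, FN=9+12=21 → 226/294 = 0.7687
  de: TP=23, FP=9+23=32, FN=21+11=32 → 46/110 = 0.4182
  es: TP=30, FP=12+11=23, FN=26+23=49 → 60/132 = 0.4545
Highest is class 'fr' with F1 score = 0.769.

0.769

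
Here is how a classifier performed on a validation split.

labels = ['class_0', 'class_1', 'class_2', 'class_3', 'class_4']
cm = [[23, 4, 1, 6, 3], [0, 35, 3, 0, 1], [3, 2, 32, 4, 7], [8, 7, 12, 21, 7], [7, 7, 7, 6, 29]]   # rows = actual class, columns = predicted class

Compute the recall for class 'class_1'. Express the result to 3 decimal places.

0.897

Treat 'class_1' as positive and all other classes as negative.
recall = TP/(TP+FN).
class_1: TP=35, FN=0+3+0+1=4 → 35/39 = 0.8974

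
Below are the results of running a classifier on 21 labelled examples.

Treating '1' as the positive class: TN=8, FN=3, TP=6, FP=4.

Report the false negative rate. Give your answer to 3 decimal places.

FNR = FN/(FN+TP) = 3/(3+6) = 0.333

0.333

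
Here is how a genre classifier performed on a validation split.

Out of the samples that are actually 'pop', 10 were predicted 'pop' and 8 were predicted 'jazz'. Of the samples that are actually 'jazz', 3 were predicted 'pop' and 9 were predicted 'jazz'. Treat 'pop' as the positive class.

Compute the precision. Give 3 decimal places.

Precision = TP/(TP+FP) = 10/(10+3) = 10/13 = 0.769

0.769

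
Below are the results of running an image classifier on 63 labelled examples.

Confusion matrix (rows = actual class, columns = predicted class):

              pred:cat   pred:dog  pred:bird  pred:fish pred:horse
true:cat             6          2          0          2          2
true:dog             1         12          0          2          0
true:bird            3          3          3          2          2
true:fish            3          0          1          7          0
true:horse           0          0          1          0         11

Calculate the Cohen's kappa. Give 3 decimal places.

0.523

Observed agreement pₒ = trace/N = 39/63 = 0.6190
Expected agreement pₑ = Σ (rowᵢ·colᵢ)/N² = (12·13 + 15·17 + 13·5 + 11·13 + 12·15)/63² = 0.2013
κ = (pₒ − pₑ)/(1 − pₑ) = (0.6190 − 0.2013)/(1 − 0.2013) = 0.523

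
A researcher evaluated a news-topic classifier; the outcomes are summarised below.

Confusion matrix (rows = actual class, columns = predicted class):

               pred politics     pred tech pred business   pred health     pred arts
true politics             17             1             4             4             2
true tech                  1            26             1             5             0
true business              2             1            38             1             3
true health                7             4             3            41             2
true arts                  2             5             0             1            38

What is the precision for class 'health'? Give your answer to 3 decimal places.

One-vs-rest for 'health': TP = diagonal; FP = other classes predicted 'health'; FN = 'health' predicted as other.
precision = TP/(TP+FP).
health: TP=41, FP=4+5+1+1=11 → 41/52 = 0.7885

0.788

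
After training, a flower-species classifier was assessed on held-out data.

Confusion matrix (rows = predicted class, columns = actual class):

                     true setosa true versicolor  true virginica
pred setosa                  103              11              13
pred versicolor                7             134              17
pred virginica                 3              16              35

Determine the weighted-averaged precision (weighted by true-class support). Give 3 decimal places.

0.797

Per-class precision (TP/(TP+FP)):
  setosa: TP=103, FP=11+13=24 → 103/127 = 0.8110
  versicolor: TP=134, FP=7+17=24 → 134/158 = 0.8481
  virginica: TP=35, FP=3+16=19 → 35/54 = 0.6481
Weighted-precision = Σ (supportᵢ/N)·precisionᵢ with N=339: (113/339)·0.8110 + (161/339)·0.8481 + (65/339)·0.6481 = 0.797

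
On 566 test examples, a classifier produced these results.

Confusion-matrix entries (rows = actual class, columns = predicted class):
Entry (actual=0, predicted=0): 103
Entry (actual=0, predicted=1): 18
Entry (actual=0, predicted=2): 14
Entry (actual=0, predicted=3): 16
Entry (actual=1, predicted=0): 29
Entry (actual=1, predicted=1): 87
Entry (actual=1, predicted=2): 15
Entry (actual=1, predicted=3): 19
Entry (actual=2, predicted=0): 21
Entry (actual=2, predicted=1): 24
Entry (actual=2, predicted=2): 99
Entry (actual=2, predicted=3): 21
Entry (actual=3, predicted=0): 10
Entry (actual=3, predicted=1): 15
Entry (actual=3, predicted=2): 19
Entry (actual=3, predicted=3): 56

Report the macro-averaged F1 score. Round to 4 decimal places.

0.6027

Per-class F1 score (2·TP/(2·TP+FP+FN)):
  0: TP=103, FP=29+21+10=60, FN=18+14+16=48 → 206/314 = 0.65605
  1: TP=87, FP=18+24+15=57, FN=29+15+19=63 → 174/294 = 0.59184
  2: TP=99, FP=14+15+19=48, FN=21+24+21=66 → 198/312 = 0.63462
  3: TP=56, FP=16+19+21=56, FN=10+15+19=44 → 112/212 = 0.52830
Macro-F1 score = mean = (0.65605 + 0.59184 + 0.63462 + 0.52830) / 4 = 0.6027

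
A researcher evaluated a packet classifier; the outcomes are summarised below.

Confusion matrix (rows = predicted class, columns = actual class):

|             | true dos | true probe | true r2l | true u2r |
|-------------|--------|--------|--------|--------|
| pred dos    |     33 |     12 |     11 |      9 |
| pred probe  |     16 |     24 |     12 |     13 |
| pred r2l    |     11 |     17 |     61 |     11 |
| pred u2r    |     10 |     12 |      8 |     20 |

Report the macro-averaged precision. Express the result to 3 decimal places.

Per-class precision (TP/(TP+FP)):
  dos: TP=33, FP=12+11+9=32 → 33/65 = 0.5077
  probe: TP=24, FP=16+12+13=41 → 24/65 = 0.3692
  r2l: TP=61, FP=11+17+11=39 → 61/100 = 0.6100
  u2r: TP=20, FP=10+12+8=30 → 20/50 = 0.4000
Macro-precision = mean = (0.5077 + 0.3692 + 0.6100 + 0.4000) / 4 = 0.472

0.472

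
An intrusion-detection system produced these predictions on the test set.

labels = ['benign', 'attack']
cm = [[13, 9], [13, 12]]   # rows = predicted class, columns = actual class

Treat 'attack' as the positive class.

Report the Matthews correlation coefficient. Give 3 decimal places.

0.071

MCC = (TP·TN − FP·FN) / √((TP+FP)(TP+FN)(TN+FP)(TN+FN))
Numerator = 12·13 − 13·9 = 39
Denominator = √(25·21·26·22) = √300300 = 547.9964
MCC = 39 / 547.9964 = 0.071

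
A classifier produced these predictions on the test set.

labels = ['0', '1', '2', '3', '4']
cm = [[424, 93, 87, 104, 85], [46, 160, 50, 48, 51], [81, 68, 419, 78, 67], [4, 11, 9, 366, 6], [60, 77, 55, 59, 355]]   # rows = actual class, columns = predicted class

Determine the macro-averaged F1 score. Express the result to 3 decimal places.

Per-class F1 score (2·TP/(2·TP+FP+FN)):
  0: TP=424, FP=46+81+4+60=191, FN=93+87+104+85=369 → 848/1408 = 0.6023
  1: TP=160, FP=93+68+11+77=249, FN=46+50+48+51=195 → 320/764 = 0.4188
  2: TP=419, FP=87+50+9+55=201, FN=81+68+78+67=294 → 838/1333 = 0.6287
  3: TP=366, FP=104+48+78+59=289, FN=4+11+9+6=30 → 732/1051 = 0.6965
  4: TP=355, FP=85+51+67+6=209, FN=60+77+55+59=251 → 710/1170 = 0.6068
Macro-F1 score = mean = (0.6023 + 0.4188 + 0.6287 + 0.6965 + 0.6068) / 5 = 0.591

0.591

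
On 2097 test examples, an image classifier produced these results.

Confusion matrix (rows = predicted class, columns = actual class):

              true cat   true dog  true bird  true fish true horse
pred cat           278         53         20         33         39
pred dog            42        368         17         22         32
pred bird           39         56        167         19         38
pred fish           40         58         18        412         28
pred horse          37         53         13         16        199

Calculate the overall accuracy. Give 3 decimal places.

Accuracy = trace / total = (278+368+167+412+199=1424) / 2097 = 1424/2097 = 0.679

0.679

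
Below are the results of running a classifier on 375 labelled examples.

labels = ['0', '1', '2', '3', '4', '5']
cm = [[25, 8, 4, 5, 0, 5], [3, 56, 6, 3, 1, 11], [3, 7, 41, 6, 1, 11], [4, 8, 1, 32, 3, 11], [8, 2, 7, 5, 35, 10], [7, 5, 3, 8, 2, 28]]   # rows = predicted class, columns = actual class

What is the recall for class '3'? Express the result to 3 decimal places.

recall = TP/(TP+FN).
3: TP=32, FN=5+3+6+5+8=27 → 32/59 = 0.5424

0.542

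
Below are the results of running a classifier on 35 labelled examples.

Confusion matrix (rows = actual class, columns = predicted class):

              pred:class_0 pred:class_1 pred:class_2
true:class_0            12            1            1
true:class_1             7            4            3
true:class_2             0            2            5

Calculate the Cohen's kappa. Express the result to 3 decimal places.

Observed agreement pₒ = trace/N = 21/35 = 0.6000
Expected agreement pₑ = Σ (rowᵢ·colᵢ)/N² = (14·19 + 14·7 + 7·9)/35² = 0.3486
κ = (pₒ − pₑ)/(1 − pₑ) = (0.6000 − 0.3486)/(1 − 0.3486) = 0.386

0.386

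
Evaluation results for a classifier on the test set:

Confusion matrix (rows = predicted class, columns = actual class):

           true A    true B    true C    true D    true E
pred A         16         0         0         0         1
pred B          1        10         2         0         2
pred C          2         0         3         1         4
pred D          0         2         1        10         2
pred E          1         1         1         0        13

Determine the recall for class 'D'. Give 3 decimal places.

0.909

recall = TP/(TP+FN).
D: TP=10, FN=0+0+1+0=1 → 10/11 = 0.9091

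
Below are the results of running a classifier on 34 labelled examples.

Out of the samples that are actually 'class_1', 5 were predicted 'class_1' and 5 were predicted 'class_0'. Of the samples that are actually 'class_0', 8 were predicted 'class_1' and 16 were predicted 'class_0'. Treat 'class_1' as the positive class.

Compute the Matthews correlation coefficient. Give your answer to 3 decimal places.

0.156

MCC = (TP·TN − FP·FN) / √((TP+FP)(TP+FN)(TN+FP)(TN+FN))
Numerator = 5·16 − 8·5 = 40
Denominator = √(13·10·24·21) = √65520 = 255.9687
MCC = 40 / 255.9687 = 0.156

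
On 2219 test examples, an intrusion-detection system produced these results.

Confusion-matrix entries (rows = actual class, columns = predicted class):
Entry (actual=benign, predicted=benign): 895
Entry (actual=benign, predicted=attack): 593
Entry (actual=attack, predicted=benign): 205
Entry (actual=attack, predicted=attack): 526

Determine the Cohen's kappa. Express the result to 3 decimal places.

Observed agreement pₒ = trace/N = 1421/2219 = 0.6404
Expected agreement pₑ = Σ (rowᵢ·colᵢ)/N² = (1488·1100 + 731·1119)/2219² = 0.4985
κ = (pₒ − pₑ)/(1 − pₑ) = (0.6404 − 0.4985)/(1 − 0.4985) = 0.283

0.283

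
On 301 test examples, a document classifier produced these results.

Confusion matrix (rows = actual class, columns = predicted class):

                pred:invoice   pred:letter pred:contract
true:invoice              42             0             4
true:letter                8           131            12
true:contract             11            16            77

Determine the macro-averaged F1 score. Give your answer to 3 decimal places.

Per-class F1 score (2·TP/(2·TP+FP+FN)):
  invoice: TP=42, FP=8+11=19, FN=0+4=4 → 84/107 = 0.7850
  letter: TP=131, FP=0+16=16, FN=8+12=20 → 262/298 = 0.8792
  contract: TP=77, FP=4+12=16, FN=11+16=27 → 154/197 = 0.7817
Macro-F1 score = mean = (0.7850 + 0.8792 + 0.7817) / 3 = 0.815

0.815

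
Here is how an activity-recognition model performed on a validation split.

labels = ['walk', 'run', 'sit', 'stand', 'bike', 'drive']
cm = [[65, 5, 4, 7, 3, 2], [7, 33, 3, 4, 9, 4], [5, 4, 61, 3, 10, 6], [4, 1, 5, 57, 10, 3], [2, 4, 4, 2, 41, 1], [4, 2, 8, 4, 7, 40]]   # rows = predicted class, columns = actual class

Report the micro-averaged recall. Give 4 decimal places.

Micro-averaging pools counts across classes: ΣTP=297, ΣFP=137, ΣFN=137.
Micro-recall = TP/(TP+FN) on pooled counts = 0.6843 (equals overall accuracy in single-label multiclass).

0.6843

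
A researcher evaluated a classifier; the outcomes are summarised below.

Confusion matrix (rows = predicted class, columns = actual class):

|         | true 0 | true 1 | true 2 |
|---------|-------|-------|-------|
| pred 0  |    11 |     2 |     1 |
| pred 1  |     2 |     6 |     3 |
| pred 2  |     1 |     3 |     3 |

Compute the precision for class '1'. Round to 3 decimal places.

precision = TP/(TP+FP).
1: TP=6, FP=2+3=5 → 6/11 = 0.5455

0.545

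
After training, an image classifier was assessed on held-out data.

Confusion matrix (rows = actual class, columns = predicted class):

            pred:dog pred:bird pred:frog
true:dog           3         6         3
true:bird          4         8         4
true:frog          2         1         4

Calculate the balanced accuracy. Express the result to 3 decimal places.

0.440

Balanced accuracy = mean of per-class recall.
  dog: recall = 3/12 = 0.2500
  bird: recall = 8/16 = 0.5000
  frog: recall = 4/7 = 0.5714
Mean = (0.2500 + 0.5000 + 0.5714) / 3 = 0.440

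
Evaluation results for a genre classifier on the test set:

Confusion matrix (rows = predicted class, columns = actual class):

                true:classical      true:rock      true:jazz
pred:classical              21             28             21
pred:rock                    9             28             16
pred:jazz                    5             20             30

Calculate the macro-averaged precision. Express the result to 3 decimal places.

0.458

Per-class precision (TP/(TP+FP)):
  classical: TP=21, FP=28+21=49 → 21/70 = 0.3000
  rock: TP=28, FP=9+16=25 → 28/53 = 0.5283
  jazz: TP=30, FP=5+20=25 → 30/55 = 0.5455
Macro-precision = mean = (0.3000 + 0.5283 + 0.5455) / 3 = 0.458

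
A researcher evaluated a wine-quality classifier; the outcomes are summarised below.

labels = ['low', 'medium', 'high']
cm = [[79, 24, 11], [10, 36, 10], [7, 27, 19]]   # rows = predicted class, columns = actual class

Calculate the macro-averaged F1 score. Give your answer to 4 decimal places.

0.5548

Per-class F1 score (2·TP/(2·TP+FP+FN)):
  low: TP=79, FP=24+11=35, FN=10+7=17 → 158/210 = 0.75238
  medium: TP=36, FP=10+10=20, FN=24+27=51 → 72/143 = 0.50350
  high: TP=19, FP=7+27=34, FN=11+10=21 → 38/93 = 0.40860
Macro-F1 score = mean = (0.75238 + 0.50350 + 0.40860) / 3 = 0.5548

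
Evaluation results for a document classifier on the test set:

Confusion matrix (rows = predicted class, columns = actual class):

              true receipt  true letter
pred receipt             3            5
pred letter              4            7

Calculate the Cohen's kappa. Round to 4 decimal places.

Observed agreement pₒ = trace/N = 10/19 = 0.52632
Expected agreement pₑ = Σ (rowᵢ·colᵢ)/N² = (7·8 + 12·11)/19² = 0.52078
κ = (pₒ − pₑ)/(1 − pₑ) = (0.52632 − 0.52078)/(1 − 0.52078) = 0.0116

0.0116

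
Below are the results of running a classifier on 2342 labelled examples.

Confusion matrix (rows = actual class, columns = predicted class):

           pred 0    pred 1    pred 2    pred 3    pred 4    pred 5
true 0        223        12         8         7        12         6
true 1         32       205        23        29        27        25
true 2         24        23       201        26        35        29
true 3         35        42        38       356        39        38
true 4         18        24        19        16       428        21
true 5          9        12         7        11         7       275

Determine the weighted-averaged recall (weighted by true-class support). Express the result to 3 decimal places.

0.721

Per-class recall (TP/(TP+FN)):
  0: TP=223, FN=12+8+7+12+6=45 → 223/268 = 0.8321
  1: TP=205, FN=32+23+29+27+25=136 → 205/341 = 0.6012
  2: TP=201, FN=24+23+26+35+29=137 → 201/338 = 0.5947
  3: TP=356, FN=35+42+38+39+38=192 → 356/548 = 0.6496
  4: TP=428, FN=18+24+19+16+21=98 → 428/526 = 0.8137
  5: TP=275, FN=9+12+7+11+7=46 → 275/321 = 0.8567
Weighted-recall = Σ (supportᵢ/N)·recallᵢ with N=2342: (268/2342)·0.8321 + (341/2342)·0.6012 + (338/2342)·0.5947 + (548/2342)·0.6496 + (526/2342)·0.8137 + (321/2342)·0.8567 = 0.721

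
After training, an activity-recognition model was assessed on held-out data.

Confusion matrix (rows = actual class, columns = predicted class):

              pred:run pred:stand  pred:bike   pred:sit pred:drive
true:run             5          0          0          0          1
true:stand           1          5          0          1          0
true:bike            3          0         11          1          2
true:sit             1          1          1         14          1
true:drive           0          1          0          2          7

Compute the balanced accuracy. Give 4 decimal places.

0.7345

Balanced accuracy = mean of per-class recall.
  run: recall = 5/6 = 0.83333
  stand: recall = 5/7 = 0.71429
  bike: recall = 11/17 = 0.64706
  sit: recall = 14/18 = 0.77778
  drive: recall = 7/10 = 0.70000
Mean = (0.83333 + 0.71429 + 0.64706 + 0.77778 + 0.70000) / 5 = 0.7345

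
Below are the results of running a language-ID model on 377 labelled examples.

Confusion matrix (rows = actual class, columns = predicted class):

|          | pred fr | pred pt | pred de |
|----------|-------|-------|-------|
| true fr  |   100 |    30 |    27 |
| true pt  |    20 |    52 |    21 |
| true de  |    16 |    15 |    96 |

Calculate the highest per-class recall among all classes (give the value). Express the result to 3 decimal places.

Per-class recall (TP/(TP+FN)):
  fr: TP=100, FN=30+27=57 → 100/157 = 0.6369
  pt: TP=52, FN=20+21=41 → 52/93 = 0.5591
  de: TP=96, FN=16+15=31 → 96/127 = 0.7559
Highest is class 'de' with recall = 0.756.

0.756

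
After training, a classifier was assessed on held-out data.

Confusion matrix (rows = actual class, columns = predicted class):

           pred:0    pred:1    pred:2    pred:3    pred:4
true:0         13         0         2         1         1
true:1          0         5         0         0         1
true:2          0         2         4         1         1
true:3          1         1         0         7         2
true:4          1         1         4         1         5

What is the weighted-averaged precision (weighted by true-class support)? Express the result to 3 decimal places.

0.648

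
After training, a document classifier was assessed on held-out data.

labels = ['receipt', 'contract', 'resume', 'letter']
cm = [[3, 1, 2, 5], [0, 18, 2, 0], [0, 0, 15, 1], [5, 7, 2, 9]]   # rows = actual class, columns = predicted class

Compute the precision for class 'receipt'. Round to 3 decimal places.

0.375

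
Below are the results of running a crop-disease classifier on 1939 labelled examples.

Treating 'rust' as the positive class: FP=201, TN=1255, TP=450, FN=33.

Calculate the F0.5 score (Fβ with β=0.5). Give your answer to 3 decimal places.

0.729

Fβ = (1+β²)·TP / ((1+β²)·TP + β²·FN + FP), with β²=1/4
= 1.25·450 / (1.25·450 + 0.25·33 + 201) = 0.729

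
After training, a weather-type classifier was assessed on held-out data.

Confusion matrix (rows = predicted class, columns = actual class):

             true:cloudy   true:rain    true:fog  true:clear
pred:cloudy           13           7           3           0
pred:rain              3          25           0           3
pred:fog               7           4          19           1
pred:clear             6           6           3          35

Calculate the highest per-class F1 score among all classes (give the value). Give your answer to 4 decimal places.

0.7865

Per-class F1 score (2·TP/(2·TP+FP+FN)):
  cloudy: TP=13, FP=7+3+0=10, FN=3+7+6=16 → 26/52 = 0.50000
  rain: TP=25, FP=3+0+3=6, FN=7+4+6=17 → 50/73 = 0.68493
  fog: TP=19, FP=7+4+1=12, FN=3+0+3=6 → 38/56 = 0.67857
  clear: TP=35, FP=6+6+3=15, FN=0+3+1=4 → 70/89 = 0.78652
Highest is class 'clear' with F1 score = 0.7865.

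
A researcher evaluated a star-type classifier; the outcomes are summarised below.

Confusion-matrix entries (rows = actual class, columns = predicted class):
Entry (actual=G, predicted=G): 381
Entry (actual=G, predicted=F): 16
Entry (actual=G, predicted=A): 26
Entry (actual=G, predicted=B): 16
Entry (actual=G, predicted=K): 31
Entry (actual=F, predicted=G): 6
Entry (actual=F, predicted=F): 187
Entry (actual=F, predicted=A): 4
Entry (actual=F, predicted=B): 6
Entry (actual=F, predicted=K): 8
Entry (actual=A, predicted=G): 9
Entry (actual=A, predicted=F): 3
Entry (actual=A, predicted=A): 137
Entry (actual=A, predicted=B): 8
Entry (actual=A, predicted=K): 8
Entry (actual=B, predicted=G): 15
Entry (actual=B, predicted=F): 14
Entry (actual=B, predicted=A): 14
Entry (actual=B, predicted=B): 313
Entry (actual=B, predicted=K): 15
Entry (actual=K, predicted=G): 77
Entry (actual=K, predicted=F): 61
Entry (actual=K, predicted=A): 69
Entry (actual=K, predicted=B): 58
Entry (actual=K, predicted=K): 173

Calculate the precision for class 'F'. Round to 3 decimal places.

0.665

Take TP from the diagonal, FP from the rest of the 'F' prediction marginal, FN from the rest of the 'F' actual marginal.
precision = TP/(TP+FP).
F: TP=187, FP=16+3+14+61=94 → 187/281 = 0.6655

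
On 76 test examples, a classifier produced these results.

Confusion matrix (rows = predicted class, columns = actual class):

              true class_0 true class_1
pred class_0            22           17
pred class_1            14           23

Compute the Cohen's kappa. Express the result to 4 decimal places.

Observed agreement pₒ = trace/N = 45/76 = 0.59211
Expected agreement pₑ = Σ (rowᵢ·colᵢ)/N² = (36·39 + 40·37)/76² = 0.49931
κ = (pₒ − pₑ)/(1 − pₑ) = (0.59211 − 0.49931)/(1 − 0.49931) = 0.1853

0.1853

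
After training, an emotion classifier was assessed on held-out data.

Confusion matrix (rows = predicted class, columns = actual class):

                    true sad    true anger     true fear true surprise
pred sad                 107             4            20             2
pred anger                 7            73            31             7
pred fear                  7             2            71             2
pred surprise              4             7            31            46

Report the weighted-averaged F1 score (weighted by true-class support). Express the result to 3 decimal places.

0.698

Per-class F1 score (2·TP/(2·TP+FP+FN)):
  sad: TP=107, FP=4+20+2=26, FN=7+7+4=18 → 214/258 = 0.8295
  anger: TP=73, FP=7+31+7=45, FN=4+2+7=13 → 146/204 = 0.7157
  fear: TP=71, FP=7+2+2=11, FN=20+31+31=82 → 142/235 = 0.6043
  surprise: TP=46, FP=4+7+31=42, FN=2+7+2=11 → 92/145 = 0.6345
Weighted-F1 score = Σ (supportᵢ/N)·F1 scoreᵢ with N=421: (125/421)·0.8295 + (86/421)·0.7157 + (153/421)·0.6043 + (57/421)·0.6345 = 0.698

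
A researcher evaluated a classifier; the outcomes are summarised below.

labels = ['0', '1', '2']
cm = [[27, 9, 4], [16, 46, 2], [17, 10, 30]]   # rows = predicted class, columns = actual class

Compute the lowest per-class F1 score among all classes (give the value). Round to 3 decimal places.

Per-class F1 score (2·TP/(2·TP+FP+FN)):
  0: TP=27, FP=9+4=13, FN=16+17=33 → 54/100 = 0.5400
  1: TP=46, FP=16+2=18, FN=9+10=19 → 92/129 = 0.7132
  2: TP=30, FP=17+10=27, FN=4+2=6 → 60/93 = 0.6452
Lowest is class '0' with F1 score = 0.540.

0.540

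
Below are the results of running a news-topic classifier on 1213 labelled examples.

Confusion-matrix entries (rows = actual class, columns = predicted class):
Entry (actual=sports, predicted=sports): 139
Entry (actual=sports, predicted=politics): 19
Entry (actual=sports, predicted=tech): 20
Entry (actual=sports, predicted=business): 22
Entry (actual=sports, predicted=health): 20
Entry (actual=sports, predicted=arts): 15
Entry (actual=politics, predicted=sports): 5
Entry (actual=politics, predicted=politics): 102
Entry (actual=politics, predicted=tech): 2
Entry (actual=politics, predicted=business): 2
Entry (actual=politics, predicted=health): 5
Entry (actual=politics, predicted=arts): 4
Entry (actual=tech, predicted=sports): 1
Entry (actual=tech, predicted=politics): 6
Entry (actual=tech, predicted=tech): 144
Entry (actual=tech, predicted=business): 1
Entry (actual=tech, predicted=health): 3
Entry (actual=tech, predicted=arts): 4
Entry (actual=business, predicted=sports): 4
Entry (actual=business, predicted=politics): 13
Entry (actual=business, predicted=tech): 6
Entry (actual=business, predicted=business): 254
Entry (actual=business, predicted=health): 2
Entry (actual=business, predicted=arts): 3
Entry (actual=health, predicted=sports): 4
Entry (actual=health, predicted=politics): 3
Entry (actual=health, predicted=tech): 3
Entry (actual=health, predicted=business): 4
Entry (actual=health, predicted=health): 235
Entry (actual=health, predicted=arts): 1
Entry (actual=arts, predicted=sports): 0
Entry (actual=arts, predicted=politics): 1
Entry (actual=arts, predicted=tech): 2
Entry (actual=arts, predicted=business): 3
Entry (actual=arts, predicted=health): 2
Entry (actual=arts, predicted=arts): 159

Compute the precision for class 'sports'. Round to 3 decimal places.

0.908

Take TP from the diagonal, FP from the rest of the 'sports' prediction marginal, FN from the rest of the 'sports' actual marginal.
precision = TP/(TP+FP).
sports: TP=139, FP=5+1+4+4+0=14 → 139/153 = 0.9085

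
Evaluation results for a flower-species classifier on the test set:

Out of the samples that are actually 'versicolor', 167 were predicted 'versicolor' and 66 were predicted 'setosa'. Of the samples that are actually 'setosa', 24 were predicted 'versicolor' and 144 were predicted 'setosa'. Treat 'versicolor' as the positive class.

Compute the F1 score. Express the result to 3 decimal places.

Precision = TP/(TP+FP) = 167/191 = 0.8743
Recall = TP/(TP+FN) = 167/233 = 0.7167
F1 = 2·TP/(2·TP+FP+FN) = 334/424 = 0.788

0.788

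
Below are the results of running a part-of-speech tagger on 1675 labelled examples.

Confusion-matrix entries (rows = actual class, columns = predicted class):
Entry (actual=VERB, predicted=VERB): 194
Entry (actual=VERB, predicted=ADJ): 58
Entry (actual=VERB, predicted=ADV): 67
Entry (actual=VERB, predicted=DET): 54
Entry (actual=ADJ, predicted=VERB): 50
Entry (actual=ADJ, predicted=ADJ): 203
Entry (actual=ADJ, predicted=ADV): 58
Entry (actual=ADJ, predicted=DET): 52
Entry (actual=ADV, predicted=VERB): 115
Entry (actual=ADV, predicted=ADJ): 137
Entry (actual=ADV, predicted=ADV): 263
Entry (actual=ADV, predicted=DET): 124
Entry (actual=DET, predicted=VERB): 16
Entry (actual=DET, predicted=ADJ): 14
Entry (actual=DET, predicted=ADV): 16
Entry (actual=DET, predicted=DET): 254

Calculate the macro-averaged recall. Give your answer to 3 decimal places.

0.584

Per-class recall (TP/(TP+FN)):
  VERB: TP=194, FN=58+67+54=179 → 194/373 = 0.5201
  ADJ: TP=203, FN=50+58+52=160 → 203/363 = 0.5592
  ADV: TP=263, FN=115+137+124=376 → 263/639 = 0.4116
  DET: TP=254, FN=16+14+16=46 → 254/300 = 0.8467
Macro-recall = mean = (0.5201 + 0.5592 + 0.4116 + 0.8467) / 4 = 0.584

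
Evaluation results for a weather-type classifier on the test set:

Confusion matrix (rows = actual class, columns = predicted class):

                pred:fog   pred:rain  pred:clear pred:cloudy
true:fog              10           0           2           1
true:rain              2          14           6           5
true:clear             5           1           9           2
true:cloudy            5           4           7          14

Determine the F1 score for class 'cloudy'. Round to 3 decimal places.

Take TP from the diagonal, FP from the rest of the 'cloudy' prediction marginal, FN from the rest of the 'cloudy' actual marginal.
F1 score = 2·TP/(2·TP+FP+FN).
cloudy: TP=14, FP=1+5+2=8, FN=5+4+7=16 → 28/52 = 0.5385

0.538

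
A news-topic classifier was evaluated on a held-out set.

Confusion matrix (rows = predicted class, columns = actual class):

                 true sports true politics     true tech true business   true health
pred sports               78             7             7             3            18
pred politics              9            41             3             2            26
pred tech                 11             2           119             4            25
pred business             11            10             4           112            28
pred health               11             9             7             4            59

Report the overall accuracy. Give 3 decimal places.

Accuracy = trace / total = (78+41+119+112+59=409) / 610 = 409/610 = 0.670

0.670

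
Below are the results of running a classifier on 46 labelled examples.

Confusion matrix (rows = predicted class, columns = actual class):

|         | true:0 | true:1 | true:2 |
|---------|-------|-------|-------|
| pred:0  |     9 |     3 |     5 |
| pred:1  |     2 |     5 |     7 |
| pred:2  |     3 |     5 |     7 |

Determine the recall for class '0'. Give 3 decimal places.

One-vs-rest for '0': TP = diagonal; FP = other classes predicted '0'; FN = '0' predicted as other.
recall = TP/(TP+FN).
0: TP=9, FN=2+3=5 → 9/14 = 0.6429

0.643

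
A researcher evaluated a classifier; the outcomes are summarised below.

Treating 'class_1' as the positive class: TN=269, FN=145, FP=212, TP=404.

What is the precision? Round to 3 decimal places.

0.656

Precision = TP/(TP+FP) = 404/(404+212) = 404/616 = 0.656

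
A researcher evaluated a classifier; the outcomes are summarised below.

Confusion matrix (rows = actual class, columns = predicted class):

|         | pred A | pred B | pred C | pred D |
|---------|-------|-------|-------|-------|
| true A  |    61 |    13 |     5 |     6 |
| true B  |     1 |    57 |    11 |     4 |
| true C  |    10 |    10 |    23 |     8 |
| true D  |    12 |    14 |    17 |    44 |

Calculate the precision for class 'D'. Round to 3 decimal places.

0.710

Treat 'D' as positive and all other classes as negative.
precision = TP/(TP+FP).
D: TP=44, FP=6+4+8=18 → 44/62 = 0.7097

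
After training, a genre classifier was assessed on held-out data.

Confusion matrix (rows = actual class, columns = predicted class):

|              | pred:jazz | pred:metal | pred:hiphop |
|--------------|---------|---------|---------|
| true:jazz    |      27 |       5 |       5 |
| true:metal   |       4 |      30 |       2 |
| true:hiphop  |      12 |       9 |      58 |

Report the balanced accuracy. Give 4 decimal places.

Balanced accuracy = mean of per-class recall.
  jazz: recall = 27/37 = 0.72973
  metal: recall = 30/36 = 0.83333
  hiphop: recall = 58/79 = 0.73418
Mean = (0.72973 + 0.83333 + 0.73418) / 3 = 0.7657

0.7657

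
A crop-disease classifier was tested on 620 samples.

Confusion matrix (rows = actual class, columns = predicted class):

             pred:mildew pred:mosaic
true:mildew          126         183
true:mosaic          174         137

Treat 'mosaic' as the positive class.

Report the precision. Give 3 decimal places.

0.428

Precision = TP/(TP+FP) = 137/(137+183) = 137/320 = 0.428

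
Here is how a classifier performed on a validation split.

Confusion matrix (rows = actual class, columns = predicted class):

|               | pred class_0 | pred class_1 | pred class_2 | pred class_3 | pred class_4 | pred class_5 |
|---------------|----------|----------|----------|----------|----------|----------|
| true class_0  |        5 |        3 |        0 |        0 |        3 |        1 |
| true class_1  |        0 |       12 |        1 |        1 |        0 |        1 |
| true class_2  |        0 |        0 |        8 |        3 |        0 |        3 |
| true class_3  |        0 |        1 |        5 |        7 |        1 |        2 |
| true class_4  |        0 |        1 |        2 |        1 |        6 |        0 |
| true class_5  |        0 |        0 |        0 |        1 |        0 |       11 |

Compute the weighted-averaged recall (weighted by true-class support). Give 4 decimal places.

Per-class recall (TP/(TP+FN)):
  class_0: TP=5, FN=3+0+0+3+1=7 → 5/12 = 0.41667
  class_1: TP=12, FN=0+1+1+0+1=3 → 12/15 = 0.80000
  class_2: TP=8, FN=0+0+3+0+3=6 → 8/14 = 0.57143
  class_3: TP=7, FN=0+1+5+1+2=9 → 7/16 = 0.43750
  class_4: TP=6, FN=0+1+2+1+0=4 → 6/10 = 0.60000
  class_5: TP=11, FN=0+0+0+1+0=1 → 11/12 = 0.91667
Weighted-recall = Σ (supportᵢ/N)·recallᵢ with N=79: (12/79)·0.41667 + (15/79)·0.80000 + (14/79)·0.57143 + (16/79)·0.43750 + (10/79)·0.60000 + (12/79)·0.91667 = 0.6203

0.6203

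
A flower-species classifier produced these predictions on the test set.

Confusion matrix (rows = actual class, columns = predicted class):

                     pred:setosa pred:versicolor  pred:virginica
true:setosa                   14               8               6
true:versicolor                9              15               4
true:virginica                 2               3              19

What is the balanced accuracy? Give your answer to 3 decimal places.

Balanced accuracy = mean of per-class recall.
  setosa: recall = 14/28 = 0.5000
  versicolor: recall = 15/28 = 0.5357
  virginica: recall = 19/24 = 0.7917
Mean = (0.5000 + 0.5357 + 0.7917) / 3 = 0.609

0.609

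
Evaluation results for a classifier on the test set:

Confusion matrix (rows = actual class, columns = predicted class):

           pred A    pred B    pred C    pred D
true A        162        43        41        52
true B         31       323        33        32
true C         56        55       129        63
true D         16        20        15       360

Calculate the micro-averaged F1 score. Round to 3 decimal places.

Micro-averaging pools counts across classes: ΣTP=974, ΣFP=457, ΣFN=457.
Micro-F1 score = 2·TP/(2·TP+FP+FN) on pooled counts = 0.681 (equals overall accuracy in single-label multiclass).

0.681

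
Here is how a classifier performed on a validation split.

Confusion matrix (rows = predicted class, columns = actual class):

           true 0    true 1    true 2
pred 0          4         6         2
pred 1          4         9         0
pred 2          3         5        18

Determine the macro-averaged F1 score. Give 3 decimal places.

0.559

Per-class F1 score (2·TP/(2·TP+FP+FN)):
  0: TP=4, FP=6+2=8, FN=4+3=7 → 8/23 = 0.3478
  1: TP=9, FP=4+0=4, FN=6+5=11 → 18/33 = 0.5455
  2: TP=18, FP=3+5=8, FN=2+0=2 → 36/46 = 0.7826
Macro-F1 score = mean = (0.3478 + 0.5455 + 0.7826) / 3 = 0.559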